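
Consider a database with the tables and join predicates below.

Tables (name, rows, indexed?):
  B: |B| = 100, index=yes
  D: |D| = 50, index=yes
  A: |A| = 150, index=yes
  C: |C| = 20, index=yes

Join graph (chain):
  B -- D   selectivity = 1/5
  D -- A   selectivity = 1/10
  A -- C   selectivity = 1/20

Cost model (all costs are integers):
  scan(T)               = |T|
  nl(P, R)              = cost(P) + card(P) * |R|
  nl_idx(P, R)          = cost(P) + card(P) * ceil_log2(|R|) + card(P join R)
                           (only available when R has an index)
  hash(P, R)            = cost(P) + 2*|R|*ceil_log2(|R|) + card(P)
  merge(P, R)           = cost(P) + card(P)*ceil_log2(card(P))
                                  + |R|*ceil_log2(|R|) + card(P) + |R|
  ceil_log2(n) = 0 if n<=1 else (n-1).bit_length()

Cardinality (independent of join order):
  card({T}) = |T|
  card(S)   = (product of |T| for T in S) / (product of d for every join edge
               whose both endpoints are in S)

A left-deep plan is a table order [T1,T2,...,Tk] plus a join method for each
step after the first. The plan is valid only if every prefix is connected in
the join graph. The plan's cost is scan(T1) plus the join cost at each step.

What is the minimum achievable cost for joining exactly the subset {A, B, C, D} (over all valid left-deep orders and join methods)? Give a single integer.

3230

Selinger DP over subsets of {A,B,C,D}:
  {B}: scan cost=100, card=100
  {D}: scan cost=50, card=50
  {A}: scan cost=150, card=150
  {C}: scan cost=20, card=20
  {BD}: card=1000; try (D,hash)→800, (B,merge)→1200, (D,merge)→1250, (B,nl_idx)→1400, (B,hash)→1500, (D,nl_idx)→1700 …(+2); best=800 via (D,hash)
  {AD}: card=750; try (D,hash)→900, (A,nl_idx)→1200, (A,merge)→1750, (D,nl_idx)→1800, (D,merge)→1850, (A,hash)→2500 …(+2); best=900 via (D,hash)
  {AC}: card=150; try (A,nl_idx)→330, (C,hash)→500, (C,nl_idx)→1050, (A,merge)→1490, (C,merge)→1620, (A,hash)→2440 …(+2); best=330 via (A,nl_idx)
  {ABD}: card=15000; try (B,hash)→3050, (A,hash)→4200, (B,merge)→9950, (A,merge)→13150, (B,nl_idx)→21150, (A,nl_idx)→23800 …(+2); best=3050 via (B,hash)
  {ACD}: card=750; try (D,hash)→1080, (C,hash)→1850, (D,nl_idx)→1980, (D,merge)→2030, (C,nl_idx)→5400, (D,nl)→7830 …(+2); best=1080 via (D,hash)
  {ABCD}: card=15000; try (B,hash)→3230, (B,merge)→10130, (C,hash)→18250, (B,nl_idx)→21330, (B,nl)→76080, (C,nl_idx)→93050 …(+2); best=3230 via (B,hash)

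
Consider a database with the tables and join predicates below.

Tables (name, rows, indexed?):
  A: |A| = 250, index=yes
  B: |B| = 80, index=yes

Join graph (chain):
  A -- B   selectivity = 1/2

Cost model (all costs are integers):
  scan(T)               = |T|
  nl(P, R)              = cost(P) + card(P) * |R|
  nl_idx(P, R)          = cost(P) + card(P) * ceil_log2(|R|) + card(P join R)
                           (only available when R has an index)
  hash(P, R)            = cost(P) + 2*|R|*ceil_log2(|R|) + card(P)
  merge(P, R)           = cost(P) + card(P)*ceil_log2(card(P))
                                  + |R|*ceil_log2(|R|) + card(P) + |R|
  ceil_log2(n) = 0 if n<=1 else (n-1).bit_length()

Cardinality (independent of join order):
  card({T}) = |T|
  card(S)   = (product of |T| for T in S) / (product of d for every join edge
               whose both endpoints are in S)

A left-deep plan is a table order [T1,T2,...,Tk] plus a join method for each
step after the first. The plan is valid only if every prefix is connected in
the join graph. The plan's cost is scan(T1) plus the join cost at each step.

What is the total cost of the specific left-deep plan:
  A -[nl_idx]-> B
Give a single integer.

12000

step 1: scan A: cost=250, card=250
step 2: join B via nl_idx
    card(P join B) = 250*80/(2) = 10000
    cost = 250 + 250*7 + 10000 = 12000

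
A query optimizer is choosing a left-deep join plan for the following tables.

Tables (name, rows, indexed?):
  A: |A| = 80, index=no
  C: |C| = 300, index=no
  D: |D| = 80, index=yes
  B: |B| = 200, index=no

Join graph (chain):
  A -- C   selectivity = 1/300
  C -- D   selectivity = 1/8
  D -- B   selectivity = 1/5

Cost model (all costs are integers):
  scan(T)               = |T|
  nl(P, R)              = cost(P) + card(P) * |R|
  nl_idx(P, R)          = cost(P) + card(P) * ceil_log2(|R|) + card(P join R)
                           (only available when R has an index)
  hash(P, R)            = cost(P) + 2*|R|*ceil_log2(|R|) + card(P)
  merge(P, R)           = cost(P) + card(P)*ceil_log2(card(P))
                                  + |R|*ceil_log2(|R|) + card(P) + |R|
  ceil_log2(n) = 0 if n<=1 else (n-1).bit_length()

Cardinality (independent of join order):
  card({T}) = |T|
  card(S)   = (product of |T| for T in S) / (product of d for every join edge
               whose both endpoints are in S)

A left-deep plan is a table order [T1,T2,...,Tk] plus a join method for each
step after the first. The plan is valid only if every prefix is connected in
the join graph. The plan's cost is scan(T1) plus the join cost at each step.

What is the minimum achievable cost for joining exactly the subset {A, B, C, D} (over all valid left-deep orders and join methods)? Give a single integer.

6920

Selinger DP over subsets of {A,B,C,D}:
  {A}: scan cost=80, card=80
  {C}: scan cost=300, card=300
  {D}: scan cost=80, card=80
  {B}: scan cost=200, card=200
  {AC}: card=80; try (A,hash)→1720, (C,merge)→3720, (A,merge)→3940, (C,hash)→5560, (C,nl)→24080, (A,nl)→24300; best=1720 via (A,hash)
  {CD}: card=3000; try (D,hash)→1720, (C,merge)→3720, (D,merge)→3940, (D,nl_idx)→5400, (C,hash)→5560, (C,nl)→24080 …(+1); best=1720 via (D,hash)
  {BD}: card=3200; try (D,hash)→1520, (B,merge)→2520, (D,merge)→2640, (B,hash)→3360, (D,nl_idx)→4800, (B,nl)→16080 …(+1); best=1520 via (D,hash)
  {ACD}: card=800; try (D,hash)→2920, (D,merge)→3000, (D,nl_idx)→3080, (A,hash)→5840, (D,nl)→8120, (A,merge)→41360 …(+1); best=2920 via (D,hash)
  {BCD}: card=120000; try (B,hash)→7920, (C,hash)→10120, (B,merge)→42520, (C,merge)→46120, (B,nl)→601720, (C,nl)→961520; best=7920 via (B,hash)
  {ABCD}: card=32000; try (B,hash)→6920, (B,merge)→13520, (A,hash)→129040, (B,nl)→162920, (A,merge)→2168560, (A,nl)→9607920; best=6920 via (B,hash)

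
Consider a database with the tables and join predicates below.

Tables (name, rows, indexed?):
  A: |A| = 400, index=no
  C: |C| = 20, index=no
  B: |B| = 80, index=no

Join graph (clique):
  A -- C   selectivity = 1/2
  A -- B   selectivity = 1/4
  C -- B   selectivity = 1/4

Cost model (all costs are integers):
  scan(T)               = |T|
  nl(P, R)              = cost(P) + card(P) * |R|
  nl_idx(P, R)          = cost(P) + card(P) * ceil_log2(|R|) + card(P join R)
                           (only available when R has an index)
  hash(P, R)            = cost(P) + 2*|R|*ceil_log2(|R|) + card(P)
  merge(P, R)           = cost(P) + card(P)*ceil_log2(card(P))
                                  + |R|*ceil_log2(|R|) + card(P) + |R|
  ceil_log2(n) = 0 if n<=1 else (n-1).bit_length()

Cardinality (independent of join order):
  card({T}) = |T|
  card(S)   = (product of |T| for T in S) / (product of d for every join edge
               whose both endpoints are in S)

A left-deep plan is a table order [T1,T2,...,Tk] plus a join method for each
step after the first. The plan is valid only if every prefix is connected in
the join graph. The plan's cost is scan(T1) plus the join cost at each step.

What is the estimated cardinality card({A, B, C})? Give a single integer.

20000

Tables in S: A(400), B(80), C(20)
Edges inside S: A-C(d=2), A-B(d=4), C-B(d=4)
numerator = 400 * 80 * 20 = 640000
denominator = 2 * 4 * 4 = 32
card(S) = 640000 / 32 = 20000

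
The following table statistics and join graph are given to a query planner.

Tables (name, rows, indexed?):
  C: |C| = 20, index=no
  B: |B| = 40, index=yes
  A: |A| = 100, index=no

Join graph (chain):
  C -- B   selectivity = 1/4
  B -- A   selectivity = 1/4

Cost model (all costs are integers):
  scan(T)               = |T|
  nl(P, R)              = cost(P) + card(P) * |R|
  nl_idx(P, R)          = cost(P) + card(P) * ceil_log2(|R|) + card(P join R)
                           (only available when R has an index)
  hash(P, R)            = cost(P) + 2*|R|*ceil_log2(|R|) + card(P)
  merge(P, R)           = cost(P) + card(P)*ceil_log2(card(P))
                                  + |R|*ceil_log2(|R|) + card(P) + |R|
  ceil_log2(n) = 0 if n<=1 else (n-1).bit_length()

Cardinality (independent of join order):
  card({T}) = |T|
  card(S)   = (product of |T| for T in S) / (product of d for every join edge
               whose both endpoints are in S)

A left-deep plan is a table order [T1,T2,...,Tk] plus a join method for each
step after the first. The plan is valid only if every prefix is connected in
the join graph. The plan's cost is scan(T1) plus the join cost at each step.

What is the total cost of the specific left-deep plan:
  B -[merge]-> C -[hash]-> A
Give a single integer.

2040

step 1: scan B: cost=40, card=40
step 2: join C via merge
    card(P join C) = 40*20/(4) = 200
    cost = 40 + 40*6 + 20*5 + 40 + 20 = 440
step 3: join A via hash
    card(P join A) = 200*100/(4) = 5000
    cost = 440 + 2*100*7 + 200 = 2040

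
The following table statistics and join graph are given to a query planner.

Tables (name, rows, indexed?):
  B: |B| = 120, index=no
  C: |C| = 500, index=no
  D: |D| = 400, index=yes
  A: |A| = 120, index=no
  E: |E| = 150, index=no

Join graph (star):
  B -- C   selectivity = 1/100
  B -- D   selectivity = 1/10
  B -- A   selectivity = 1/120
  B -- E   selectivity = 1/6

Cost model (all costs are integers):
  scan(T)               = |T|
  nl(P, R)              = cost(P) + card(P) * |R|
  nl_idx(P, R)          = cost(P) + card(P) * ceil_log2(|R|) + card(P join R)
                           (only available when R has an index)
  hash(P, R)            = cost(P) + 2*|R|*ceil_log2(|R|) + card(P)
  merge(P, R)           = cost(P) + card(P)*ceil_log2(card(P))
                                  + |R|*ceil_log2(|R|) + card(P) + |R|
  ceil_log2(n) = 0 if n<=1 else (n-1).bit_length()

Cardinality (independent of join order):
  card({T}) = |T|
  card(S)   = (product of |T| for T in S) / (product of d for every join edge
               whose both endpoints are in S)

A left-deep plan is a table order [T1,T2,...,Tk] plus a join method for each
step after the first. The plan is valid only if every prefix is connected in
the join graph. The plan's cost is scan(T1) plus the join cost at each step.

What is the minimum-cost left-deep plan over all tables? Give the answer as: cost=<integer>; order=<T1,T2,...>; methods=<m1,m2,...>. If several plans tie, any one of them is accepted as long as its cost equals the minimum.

cost=30160; order=C,B,A,E,D; methods=hash,hash,hash,hash

Selinger DP (subsets sized 1..n):
  {B}: scan cost=120, card=120
  {C}: scan cost=500, card=500
  {D}: scan cost=400, card=400
  {A}: scan cost=120, card=120
  {E}: scan cost=150, card=150
  {BC}: card=600; try (B,hash)→2680, (C,merge)→6080, (B,merge)→6460, (C,hash)→9240, (C,nl)→60120, (B,nl)→60500; best=2680 via (B,hash)
  {BD}: card=4800; try (B,hash)→2480, (D,merge)→5080, (B,merge)→5360, (D,nl_idx)→6000, (D,hash)→7440, (D,nl)→48120 …(+1); best=2480 via (B,hash)
  {AB}: card=120; try (B,hash)→1920, (A,hash)→1920, (B,merge)→2040, (A,merge)→2040, (B,nl)→14520, (A,nl)→14520; best=1920 via (B,hash)
  {BE}: card=3000; try (B,hash)→1980, (E,merge)→2430, (B,merge)→2460, (E,hash)→2640, (E,nl)→18120, (B,nl)→18150; best=1980 via (B,hash)
  {BCD}: card=24000; try (D,hash)→10480, (D,merge)→13280, (C,hash)→16280, (D,nl_idx)→32080, (C,merge)→74680, (D,nl)→242680 …(+1); best=10480 via (D,hash)
  {ABC}: card=600; try (A,hash)→4960, (C,merge)→7880, (A,merge)→10240, (C,hash)→11040, (C,nl)→61920, (A,nl)→74680; best=4960 via (A,hash)
  {BCE}: card=15000; try (E,hash)→5680, (E,merge)→10630, (C,hash)→13980, (C,merge)→45980, (E,nl)→92680, (C,nl)→1501980; best=5680 via (E,hash)
  {ABD}: card=4800; try (D,merge)→6880, (D,nl_idx)→7800, (A,hash)→8960, (D,hash)→9240, (D,nl)→49920, (A,merge)→70640 …(+1); best=6880 via (D,merge)
  {BDE}: card=120000; try (E,hash)→9680, (D,hash)→12180, (D,merge)→44980, (E,merge)→71030, (D,nl_idx)→148980, (E,nl)→722480 …(+1); best=9680 via (E,hash)
  {ABE}: card=3000; try (E,merge)→4230, (E,hash)→4440, (A,hash)→6660, (E,nl)→19920, (A,merge)→41940, (A,nl)→361980; best=4230 via (E,merge)
  {ABCD}: card=24000; try (D,hash)→12760, (D,merge)→15560, (C,hash)→20680, (D,nl_idx)→34360, (A,hash)→36160, (C,merge)→79080 …(+4); best=12760 via (D,hash)
  {BCDE}: card=600000; try (D,hash)→27880, (E,hash)→36880, (C,hash)→138680, (D,merge)→234680, (E,merge)→395830, (D,nl_idx)→740680 …(+4); best=27880 via (D,hash)
  {ABCE}: card=15000; try (E,hash)→7960, (E,merge)→12910, (C,hash)→16230, (A,hash)→22360, (C,merge)→48230, (E,nl)→94960 …(+3); best=7960 via (E,hash)
  {ABDE}: card=120000; try (E,hash)→14080, (D,hash)→14430, (D,merge)→47230, (E,merge)→75430, (A,hash)→131360, (D,nl_idx)→151230 …(+4); best=14080 via (E,hash)
  {ABCDE}: card=600000; try (D,hash)→30160, (E,hash)→39160, (C,hash)→143080, (D,merge)→236960, (E,merge)→398110, (A,hash)→629560 …(+7); best=30160 via (D,hash)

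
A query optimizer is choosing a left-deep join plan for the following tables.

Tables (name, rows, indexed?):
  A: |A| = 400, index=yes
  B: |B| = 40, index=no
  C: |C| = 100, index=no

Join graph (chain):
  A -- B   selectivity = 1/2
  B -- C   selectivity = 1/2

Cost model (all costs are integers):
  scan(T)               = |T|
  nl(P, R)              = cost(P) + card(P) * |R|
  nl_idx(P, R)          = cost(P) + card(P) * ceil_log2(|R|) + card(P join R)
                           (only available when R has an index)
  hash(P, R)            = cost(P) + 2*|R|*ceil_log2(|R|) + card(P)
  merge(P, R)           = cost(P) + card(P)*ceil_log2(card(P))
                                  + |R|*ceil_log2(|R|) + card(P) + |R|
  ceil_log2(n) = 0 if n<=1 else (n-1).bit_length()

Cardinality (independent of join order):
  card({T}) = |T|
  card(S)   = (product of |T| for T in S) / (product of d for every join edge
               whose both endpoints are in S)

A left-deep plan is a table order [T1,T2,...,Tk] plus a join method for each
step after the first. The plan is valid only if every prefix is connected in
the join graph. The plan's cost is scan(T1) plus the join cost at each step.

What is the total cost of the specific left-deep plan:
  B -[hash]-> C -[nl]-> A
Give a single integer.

step 1: scan B: cost=40, card=40
step 2: join C via hash
    card(P join C) = 40*100/(2) = 2000
    cost = 40 + 2*100*7 + 40 = 1480
step 3: join A via nl
    card(P join A) = 2000*400/(2) = 400000
    cost = 1480 + 2000*400 = 801480

801480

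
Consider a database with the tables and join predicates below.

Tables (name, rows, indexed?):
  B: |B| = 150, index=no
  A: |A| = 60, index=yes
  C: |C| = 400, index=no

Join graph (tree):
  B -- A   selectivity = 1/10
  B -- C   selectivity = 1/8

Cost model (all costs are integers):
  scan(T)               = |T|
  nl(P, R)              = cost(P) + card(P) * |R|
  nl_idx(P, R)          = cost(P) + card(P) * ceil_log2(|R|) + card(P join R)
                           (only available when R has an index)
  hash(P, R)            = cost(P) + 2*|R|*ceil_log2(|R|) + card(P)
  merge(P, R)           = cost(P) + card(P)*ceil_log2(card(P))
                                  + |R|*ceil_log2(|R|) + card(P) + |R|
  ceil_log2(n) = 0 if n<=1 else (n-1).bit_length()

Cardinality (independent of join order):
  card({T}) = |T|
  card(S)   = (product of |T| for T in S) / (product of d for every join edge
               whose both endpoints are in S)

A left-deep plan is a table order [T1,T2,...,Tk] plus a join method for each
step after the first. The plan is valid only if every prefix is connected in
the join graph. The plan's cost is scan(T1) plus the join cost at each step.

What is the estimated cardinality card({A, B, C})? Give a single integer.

Tables in S: A(60), B(150), C(400)
Edges inside S: B-A(d=10), B-C(d=8)
numerator = 60 * 150 * 400 = 3600000
denominator = 10 * 8 = 80
card(S) = 3600000 / 80 = 45000

45000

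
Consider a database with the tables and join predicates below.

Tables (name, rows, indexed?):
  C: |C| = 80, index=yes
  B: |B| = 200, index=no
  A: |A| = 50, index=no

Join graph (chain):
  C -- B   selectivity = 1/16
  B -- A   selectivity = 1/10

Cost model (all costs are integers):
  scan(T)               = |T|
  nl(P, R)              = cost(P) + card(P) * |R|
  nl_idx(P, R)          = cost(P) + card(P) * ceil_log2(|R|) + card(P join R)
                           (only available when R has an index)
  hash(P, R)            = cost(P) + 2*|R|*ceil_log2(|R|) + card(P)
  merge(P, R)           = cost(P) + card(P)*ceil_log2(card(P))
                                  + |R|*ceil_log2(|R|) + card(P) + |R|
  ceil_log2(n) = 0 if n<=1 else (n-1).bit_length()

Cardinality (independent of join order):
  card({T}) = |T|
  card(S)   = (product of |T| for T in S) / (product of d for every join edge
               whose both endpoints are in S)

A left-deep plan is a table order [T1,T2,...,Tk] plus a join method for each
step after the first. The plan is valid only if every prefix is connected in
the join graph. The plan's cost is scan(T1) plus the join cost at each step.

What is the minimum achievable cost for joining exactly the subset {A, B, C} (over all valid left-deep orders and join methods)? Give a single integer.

3120

Selinger DP over subsets of {A,B,C}:
  {C}: scan cost=80, card=80
  {B}: scan cost=200, card=200
  {A}: scan cost=50, card=50
  {BC}: card=1000; try (C,hash)→1520, (B,merge)→2520, (C,nl_idx)→2600, (C,merge)→2640, (B,hash)→3360, (B,nl)→16080 …(+1); best=1520 via (C,hash)
  {AB}: card=1000; try (A,hash)→1000, (B,merge)→2200, (A,merge)→2350, (B,hash)→3300, (B,nl)→10050, (A,nl)→10200; best=1000 via (A,hash)
  {ABC}: card=5000; try (C,hash)→3120, (A,hash)→3120, (C,merge)→12640, (A,merge)→12870, (C,nl_idx)→13000, (A,nl)→51520 …(+1); best=3120 via (C,hash)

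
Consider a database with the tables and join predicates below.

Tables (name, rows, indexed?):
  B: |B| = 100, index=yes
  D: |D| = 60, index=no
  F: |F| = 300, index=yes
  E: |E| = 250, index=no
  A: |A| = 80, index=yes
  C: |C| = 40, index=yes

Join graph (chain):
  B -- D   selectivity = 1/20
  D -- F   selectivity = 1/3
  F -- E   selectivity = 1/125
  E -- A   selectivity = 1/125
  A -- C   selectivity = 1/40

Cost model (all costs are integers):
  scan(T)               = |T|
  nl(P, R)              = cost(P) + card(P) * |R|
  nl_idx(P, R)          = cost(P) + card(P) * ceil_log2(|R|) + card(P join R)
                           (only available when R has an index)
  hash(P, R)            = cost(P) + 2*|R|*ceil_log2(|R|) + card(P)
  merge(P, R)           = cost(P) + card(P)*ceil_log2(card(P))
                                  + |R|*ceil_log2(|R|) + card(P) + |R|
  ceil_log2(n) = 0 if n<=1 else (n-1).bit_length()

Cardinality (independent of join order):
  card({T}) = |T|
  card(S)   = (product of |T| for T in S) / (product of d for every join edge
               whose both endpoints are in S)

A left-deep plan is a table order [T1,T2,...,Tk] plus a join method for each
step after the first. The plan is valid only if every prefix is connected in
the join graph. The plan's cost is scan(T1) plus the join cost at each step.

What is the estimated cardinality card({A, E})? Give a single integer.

Tables in S: A(80), E(250)
Edges inside S: E-A(d=125)
numerator = 80 * 250 = 20000
denominator = 125 = 125
card(S) = 20000 / 125 = 160

160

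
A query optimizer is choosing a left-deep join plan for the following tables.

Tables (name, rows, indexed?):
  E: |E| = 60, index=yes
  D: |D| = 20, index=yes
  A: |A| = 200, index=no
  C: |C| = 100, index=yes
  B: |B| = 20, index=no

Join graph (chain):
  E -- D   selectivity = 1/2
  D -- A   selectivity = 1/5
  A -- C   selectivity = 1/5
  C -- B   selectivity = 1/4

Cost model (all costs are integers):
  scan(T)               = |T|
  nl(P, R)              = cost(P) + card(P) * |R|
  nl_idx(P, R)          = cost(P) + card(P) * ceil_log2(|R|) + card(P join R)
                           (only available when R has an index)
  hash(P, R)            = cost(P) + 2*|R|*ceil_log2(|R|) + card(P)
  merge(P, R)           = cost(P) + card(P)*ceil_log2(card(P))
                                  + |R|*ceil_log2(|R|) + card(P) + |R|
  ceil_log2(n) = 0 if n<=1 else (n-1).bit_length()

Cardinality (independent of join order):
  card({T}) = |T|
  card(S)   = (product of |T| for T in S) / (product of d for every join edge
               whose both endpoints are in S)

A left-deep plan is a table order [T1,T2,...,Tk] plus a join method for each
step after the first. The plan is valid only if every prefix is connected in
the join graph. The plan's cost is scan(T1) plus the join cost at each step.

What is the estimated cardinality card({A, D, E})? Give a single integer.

24000

Tables in S: A(200), D(20), E(60)
Edges inside S: E-D(d=2), D-A(d=5)
numerator = 200 * 20 * 60 = 240000
denominator = 2 * 5 = 10
card(S) = 240000 / 10 = 24000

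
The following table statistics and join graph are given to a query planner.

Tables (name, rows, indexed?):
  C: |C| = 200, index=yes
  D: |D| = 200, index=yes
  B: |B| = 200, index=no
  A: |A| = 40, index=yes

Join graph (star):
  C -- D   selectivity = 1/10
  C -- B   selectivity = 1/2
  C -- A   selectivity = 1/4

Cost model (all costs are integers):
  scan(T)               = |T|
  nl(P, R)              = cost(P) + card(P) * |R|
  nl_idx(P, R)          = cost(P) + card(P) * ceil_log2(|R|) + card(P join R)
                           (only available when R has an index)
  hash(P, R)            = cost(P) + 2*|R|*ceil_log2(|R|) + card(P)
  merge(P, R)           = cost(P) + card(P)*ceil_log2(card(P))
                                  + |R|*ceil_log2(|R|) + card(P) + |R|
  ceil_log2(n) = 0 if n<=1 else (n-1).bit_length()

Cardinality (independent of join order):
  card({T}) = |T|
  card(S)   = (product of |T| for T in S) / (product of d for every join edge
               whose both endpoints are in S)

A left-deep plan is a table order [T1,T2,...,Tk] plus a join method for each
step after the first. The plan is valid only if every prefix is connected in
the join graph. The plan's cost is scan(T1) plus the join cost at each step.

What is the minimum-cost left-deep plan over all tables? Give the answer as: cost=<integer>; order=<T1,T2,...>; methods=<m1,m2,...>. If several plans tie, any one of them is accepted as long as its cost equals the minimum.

Selinger DP (subsets sized 1..n):
  {C}: scan cost=200, card=200
  {D}: scan cost=200, card=200
  {B}: scan cost=200, card=200
  {A}: scan cost=40, card=40
  {CD}: card=4000; try (D,hash)→3600, (C,hash)→3600, (D,merge)→3800, (C,merge)→3800, (D,nl_idx)→5800, (C,nl_idx)→5800 …(+2); best=3600 via (D,hash)
  {BC}: card=20000; try (C,hash)→3600, (B,hash)→3600, (C,merge)→3800, (B,merge)→3800, (C,nl_idx)→21800, (C,nl)→40200 …(+1); best=3600 via (C,hash)
  {AC}: card=2000; try (A,hash)→880, (C,merge)→2120, (A,merge)→2280, (C,nl_idx)→2360, (C,hash)→3280, (A,nl_idx)→3400 …(+2); best=880 via (A,hash)
  {BCD}: card=400000; try (B,hash)→10800, (D,hash)→26800, (B,merge)→57400, (D,merge)→325400, (D,nl_idx)→563600, (B,nl)→803600 …(+1); best=10800 via (B,hash)
  {ACD}: card=40000; try (D,hash)→6080, (A,hash)→8080, (D,merge)→26680, (A,merge)→55880, (D,nl_idx)→56880, (A,nl_idx)→67600 …(+2); best=6080 via (D,hash)
  {ABC}: card=200000; try (B,hash)→6080, (A,hash)→24080, (B,merge)→26680, (A,nl_idx)→323600, (A,merge)→323880, (B,nl)→400880 …(+1); best=6080 via (B,hash)
  {ABCD}: card=4000000; try (B,hash)→49280, (D,hash)→209280, (A,hash)→411280, (B,merge)→687880, (D,merge)→3807880, (D,nl_idx)→5606080 …(+5); best=49280 via (B,hash)

cost=49280; order=C,A,D,B; methods=hash,hash,hash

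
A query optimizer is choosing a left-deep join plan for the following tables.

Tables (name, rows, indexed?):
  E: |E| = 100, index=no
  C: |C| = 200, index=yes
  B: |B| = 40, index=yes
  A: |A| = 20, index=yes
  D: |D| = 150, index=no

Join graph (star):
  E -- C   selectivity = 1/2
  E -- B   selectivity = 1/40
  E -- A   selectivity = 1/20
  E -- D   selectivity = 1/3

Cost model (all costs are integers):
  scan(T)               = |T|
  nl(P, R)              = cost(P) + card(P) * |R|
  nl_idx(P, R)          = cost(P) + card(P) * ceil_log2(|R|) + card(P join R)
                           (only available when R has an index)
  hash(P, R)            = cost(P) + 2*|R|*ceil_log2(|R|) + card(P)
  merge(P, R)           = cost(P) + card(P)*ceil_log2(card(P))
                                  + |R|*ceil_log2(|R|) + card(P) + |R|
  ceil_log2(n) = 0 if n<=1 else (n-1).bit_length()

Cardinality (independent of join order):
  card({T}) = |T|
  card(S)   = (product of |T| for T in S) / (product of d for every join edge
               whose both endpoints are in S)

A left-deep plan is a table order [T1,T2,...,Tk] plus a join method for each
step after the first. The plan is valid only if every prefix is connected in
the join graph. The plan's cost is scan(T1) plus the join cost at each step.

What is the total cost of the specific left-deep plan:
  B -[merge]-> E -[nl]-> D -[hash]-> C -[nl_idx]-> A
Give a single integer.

step 1: scan B: cost=40, card=40
step 2: join E via merge
    card(P join E) = 40*100/(40) = 100
    cost = 40 + 40*6 + 100*7 + 40 + 100 = 1120
step 3: join D via nl
    card(P join D) = 100*150/(3) = 5000
    cost = 1120 + 100*150 = 16120
step 4: join C via hash
    card(P join C) = 5000*200/(2) = 500000
    cost = 16120 + 2*200*8 + 5000 = 24320
step 5: join A via nl_idx
    card(P join A) = 500000*20/(20) = 500000
    cost = 24320 + 500000*5 + 500000 = 3024320

3024320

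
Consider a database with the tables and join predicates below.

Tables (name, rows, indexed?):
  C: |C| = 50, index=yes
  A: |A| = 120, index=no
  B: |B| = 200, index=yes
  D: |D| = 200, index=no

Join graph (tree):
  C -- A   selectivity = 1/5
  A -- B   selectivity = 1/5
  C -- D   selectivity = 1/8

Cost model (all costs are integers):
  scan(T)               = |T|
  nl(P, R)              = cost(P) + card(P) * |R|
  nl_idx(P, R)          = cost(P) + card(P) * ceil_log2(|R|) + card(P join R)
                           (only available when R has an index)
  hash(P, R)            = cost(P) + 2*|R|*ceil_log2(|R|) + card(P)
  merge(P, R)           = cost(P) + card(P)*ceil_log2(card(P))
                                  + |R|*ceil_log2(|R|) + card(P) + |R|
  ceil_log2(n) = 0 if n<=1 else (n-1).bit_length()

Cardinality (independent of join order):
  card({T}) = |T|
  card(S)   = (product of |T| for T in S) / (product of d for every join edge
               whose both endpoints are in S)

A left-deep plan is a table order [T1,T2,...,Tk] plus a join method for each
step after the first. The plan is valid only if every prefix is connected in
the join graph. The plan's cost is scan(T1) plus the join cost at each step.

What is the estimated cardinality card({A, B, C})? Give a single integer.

Tables in S: A(120), B(200), C(50)
Edges inside S: C-A(d=5), A-B(d=5)
numerator = 120 * 200 * 50 = 1200000
denominator = 5 * 5 = 25
card(S) = 1200000 / 25 = 48000

48000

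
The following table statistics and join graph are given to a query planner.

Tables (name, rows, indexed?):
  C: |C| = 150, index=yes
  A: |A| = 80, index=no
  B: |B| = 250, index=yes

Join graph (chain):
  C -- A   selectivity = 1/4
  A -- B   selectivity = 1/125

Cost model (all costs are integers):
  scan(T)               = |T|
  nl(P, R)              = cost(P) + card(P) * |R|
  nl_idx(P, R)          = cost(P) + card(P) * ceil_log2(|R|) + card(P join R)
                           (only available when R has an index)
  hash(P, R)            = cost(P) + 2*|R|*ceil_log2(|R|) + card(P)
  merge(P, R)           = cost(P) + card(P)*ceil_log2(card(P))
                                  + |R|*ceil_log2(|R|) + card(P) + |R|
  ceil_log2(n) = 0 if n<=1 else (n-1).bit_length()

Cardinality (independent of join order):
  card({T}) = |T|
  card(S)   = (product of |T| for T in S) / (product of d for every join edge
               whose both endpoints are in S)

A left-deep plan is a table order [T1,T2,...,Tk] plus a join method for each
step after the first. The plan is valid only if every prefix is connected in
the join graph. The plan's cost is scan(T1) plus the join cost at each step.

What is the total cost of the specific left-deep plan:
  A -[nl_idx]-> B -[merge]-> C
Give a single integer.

step 1: scan A: cost=80, card=80
step 2: join B via nl_idx
    card(P join B) = 80*250/(125) = 160
    cost = 80 + 80*8 + 160 = 880
step 3: join C via merge
    card(P join C) = 160*150/(4) = 6000
    cost = 880 + 160*8 + 150*8 + 160 + 150 = 3670

3670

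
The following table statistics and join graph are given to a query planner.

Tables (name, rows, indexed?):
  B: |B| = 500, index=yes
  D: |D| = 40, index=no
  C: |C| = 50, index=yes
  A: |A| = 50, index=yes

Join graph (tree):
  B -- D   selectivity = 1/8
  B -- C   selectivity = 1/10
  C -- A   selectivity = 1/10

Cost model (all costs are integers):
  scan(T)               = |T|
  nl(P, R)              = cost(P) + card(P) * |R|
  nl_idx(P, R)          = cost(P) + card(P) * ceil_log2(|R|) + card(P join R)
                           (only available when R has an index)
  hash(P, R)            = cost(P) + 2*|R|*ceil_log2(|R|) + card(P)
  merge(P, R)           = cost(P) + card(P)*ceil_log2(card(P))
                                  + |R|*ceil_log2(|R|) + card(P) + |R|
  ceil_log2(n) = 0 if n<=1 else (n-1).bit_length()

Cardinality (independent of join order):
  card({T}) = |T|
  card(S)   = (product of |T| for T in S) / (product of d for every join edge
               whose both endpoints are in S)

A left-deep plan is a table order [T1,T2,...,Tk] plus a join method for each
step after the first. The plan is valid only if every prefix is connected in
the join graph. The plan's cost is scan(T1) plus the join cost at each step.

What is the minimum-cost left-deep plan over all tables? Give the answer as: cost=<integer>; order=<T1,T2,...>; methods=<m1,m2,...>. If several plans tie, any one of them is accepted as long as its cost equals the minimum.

Selinger DP (subsets sized 1..n):
  {B}: scan cost=500, card=500
  {D}: scan cost=40, card=40
  {C}: scan cost=50, card=50
  {A}: scan cost=50, card=50
  {BD}: card=2500; try (D,hash)→1480, (B,nl_idx)→2900, (B,merge)→5320, (D,merge)→5780, (B,hash)→9080, (B,nl)→20040 …(+1); best=1480 via (D,hash)
  {BC}: card=2500; try (C,hash)→1600, (B,nl_idx)→3000, (B,merge)→5400, (C,merge)→5850, (C,nl_idx)→6000, (B,hash)→9100 …(+2); best=1600 via (C,hash)
  {AC}: card=250; try (C,nl_idx)→600, (A,nl_idx)→600, (C,hash)→700, (A,hash)→700, (C,merge)→750, (A,merge)→750 …(+2); best=600 via (C,nl_idx)
  {BCD}: card=12500; try (D,hash)→4580, (C,hash)→4580, (C,nl_idx)→28980, (C,merge)→34330, (D,merge)→34380, (D,nl)→101600 …(+1); best=4580 via (D,hash)
  {ABC}: card=12500; try (A,hash)→4700, (B,merge)→7850, (B,hash)→9850, (B,nl_idx)→15350, (A,nl_idx)→29100, (A,merge)→34450 …(+2); best=4700 via (A,hash)
  {ABCD}: card=62500; try (D,hash)→17680, (A,hash)→17680, (A,nl_idx)→142080, (A,merge)→192430, (D,merge)→192480, (D,nl)→504700 …(+1); best=17680 via (D,hash)

cost=17680; order=B,C,A,D; methods=hash,hash,hash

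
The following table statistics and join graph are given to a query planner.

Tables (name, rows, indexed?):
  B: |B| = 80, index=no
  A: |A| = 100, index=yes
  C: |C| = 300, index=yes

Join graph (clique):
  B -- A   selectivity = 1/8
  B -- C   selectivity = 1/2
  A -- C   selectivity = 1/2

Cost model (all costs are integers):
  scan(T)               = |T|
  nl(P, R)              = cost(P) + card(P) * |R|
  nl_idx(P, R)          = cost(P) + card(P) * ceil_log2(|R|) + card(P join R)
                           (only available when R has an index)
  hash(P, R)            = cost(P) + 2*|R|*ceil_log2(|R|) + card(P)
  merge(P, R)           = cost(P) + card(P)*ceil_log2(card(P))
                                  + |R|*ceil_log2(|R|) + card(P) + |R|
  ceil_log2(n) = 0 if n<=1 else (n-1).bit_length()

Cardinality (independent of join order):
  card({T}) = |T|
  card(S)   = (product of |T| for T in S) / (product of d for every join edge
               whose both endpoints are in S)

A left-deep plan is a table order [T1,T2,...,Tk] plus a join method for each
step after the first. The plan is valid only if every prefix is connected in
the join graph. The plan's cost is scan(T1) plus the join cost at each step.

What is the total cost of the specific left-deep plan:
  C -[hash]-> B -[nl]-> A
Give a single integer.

step 1: scan C: cost=300, card=300
step 2: join B via hash
    card(P join B) = 300*80/(2) = 12000
    cost = 300 + 2*80*7 + 300 = 1720
step 3: join A via nl
    card(P join A) = 12000*100/(8*2) = 75000
    cost = 1720 + 12000*100 = 1201720

1201720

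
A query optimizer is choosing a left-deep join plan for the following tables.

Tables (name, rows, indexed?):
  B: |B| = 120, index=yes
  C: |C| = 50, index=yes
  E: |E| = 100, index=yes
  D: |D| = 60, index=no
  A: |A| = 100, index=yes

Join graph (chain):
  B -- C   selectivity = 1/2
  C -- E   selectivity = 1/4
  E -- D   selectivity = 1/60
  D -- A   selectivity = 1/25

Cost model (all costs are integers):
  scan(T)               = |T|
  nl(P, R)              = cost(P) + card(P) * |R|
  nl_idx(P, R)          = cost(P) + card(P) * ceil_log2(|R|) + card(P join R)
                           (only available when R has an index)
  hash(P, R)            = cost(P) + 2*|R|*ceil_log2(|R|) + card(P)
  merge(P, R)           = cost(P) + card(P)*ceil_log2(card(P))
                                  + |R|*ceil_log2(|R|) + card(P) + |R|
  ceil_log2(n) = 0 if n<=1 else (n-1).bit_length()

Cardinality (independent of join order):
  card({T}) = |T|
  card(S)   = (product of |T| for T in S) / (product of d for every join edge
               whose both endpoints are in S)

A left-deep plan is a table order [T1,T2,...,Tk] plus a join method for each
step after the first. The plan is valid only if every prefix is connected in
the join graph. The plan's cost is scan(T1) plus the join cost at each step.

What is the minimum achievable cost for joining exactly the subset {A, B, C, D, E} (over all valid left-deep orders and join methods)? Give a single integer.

Selinger DP over subsets of {A,B,C,D,E}:
  {B}: scan cost=120, card=120
  {C}: scan cost=50, card=50
  {E}: scan cost=100, card=100
  {D}: scan cost=60, card=60
  {A}: scan cost=100, card=100
  {BC}: card=3000; try (C,hash)→840, (B,merge)→1360, (C,merge)→1430, (B,hash)→1780, (B,nl_idx)→3400, (C,nl_idx)→3840 …(+2); best=840 via (C,hash)
  {CE}: card=1250; try (C,hash)→800, (E,merge)→1200, (C,merge)→1250, (E,hash)→1500, (E,nl_idx)→1650, (C,nl_idx)→1950 …(+2); best=800 via (C,hash)
  {DE}: card=100; try (E,nl_idx)→580, (D,hash)→920, (E,merge)→1280, (D,merge)→1320, (E,hash)→1520, (E,nl)→6060 …(+1); best=580 via (E,nl_idx)
  {AD}: card=240; try (A,nl_idx)→720, (D,hash)→920, (A,merge)→1280, (D,merge)→1320, (A,hash)→1520, (A,nl)→6060 …(+1); best=720 via (A,nl_idx)
  {BCE}: card=75000; try (B,hash)→3730, (E,hash)→5240, (B,merge)→16760, (E,merge)→40640, (B,nl_idx)→84550, (E,nl_idx)→96840 …(+2); best=3730 via (B,hash)
  {CDE}: card=1250; try (C,hash)→1280, (C,merge)→1730, (C,nl_idx)→2430, (D,hash)→2770, (C,nl)→5580, (D,merge)→16220 …(+1); best=1280 via (C,hash)
  {ADE}: card=400; try (A,nl_idx)→1680, (A,hash)→2080, (A,merge)→2180, (E,hash)→2360, (E,nl_idx)→2800, (E,merge)→3680 …(+2); best=1680 via (A,nl_idx)
  {BCDE}: card=75000; try (B,hash)→4210, (B,merge)→17240, (D,hash)→79450, (B,nl_idx)→85030, (B,nl)→151280, (D,merge)→1354150 …(+1); best=4210 via (B,hash)
  {ACDE}: card=5000; try (C,hash)→2680, (A,hash)→3930, (C,merge)→6030, (C,nl_idx)→9080, (A,nl_idx)→15030, (A,merge)→17080 …(+2); best=2680 via (C,hash)
  {ABCDE}: card=300000; try (B,hash)→9360, (B,merge)→73640, (A,hash)→80610, (B,nl_idx)→337680, (B,nl)→602680, (A,nl_idx)→829210 …(+2); best=9360 via (B,hash)

9360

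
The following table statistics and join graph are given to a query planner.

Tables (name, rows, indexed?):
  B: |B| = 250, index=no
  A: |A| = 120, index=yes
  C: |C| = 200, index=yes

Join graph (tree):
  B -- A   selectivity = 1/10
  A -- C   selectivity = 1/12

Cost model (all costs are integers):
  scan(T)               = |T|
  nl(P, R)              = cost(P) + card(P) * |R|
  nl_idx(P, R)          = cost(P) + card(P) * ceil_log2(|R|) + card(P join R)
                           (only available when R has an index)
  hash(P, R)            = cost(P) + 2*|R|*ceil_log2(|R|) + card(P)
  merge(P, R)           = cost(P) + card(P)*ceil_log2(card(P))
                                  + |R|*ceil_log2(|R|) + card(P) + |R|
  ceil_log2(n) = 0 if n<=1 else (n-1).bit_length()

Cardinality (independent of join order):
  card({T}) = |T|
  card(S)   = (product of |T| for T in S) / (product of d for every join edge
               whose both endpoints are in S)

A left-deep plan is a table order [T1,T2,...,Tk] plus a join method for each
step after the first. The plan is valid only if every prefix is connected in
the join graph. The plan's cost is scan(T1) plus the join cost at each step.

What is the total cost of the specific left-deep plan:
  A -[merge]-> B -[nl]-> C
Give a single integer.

step 1: scan A: cost=120, card=120
step 2: join B via merge
    card(P join B) = 120*250/(10) = 3000
    cost = 120 + 120*7 + 250*8 + 120 + 250 = 3330
step 3: join C via nl
    card(P join C) = 3000*200/(12) = 50000
    cost = 3330 + 3000*200 = 603330

603330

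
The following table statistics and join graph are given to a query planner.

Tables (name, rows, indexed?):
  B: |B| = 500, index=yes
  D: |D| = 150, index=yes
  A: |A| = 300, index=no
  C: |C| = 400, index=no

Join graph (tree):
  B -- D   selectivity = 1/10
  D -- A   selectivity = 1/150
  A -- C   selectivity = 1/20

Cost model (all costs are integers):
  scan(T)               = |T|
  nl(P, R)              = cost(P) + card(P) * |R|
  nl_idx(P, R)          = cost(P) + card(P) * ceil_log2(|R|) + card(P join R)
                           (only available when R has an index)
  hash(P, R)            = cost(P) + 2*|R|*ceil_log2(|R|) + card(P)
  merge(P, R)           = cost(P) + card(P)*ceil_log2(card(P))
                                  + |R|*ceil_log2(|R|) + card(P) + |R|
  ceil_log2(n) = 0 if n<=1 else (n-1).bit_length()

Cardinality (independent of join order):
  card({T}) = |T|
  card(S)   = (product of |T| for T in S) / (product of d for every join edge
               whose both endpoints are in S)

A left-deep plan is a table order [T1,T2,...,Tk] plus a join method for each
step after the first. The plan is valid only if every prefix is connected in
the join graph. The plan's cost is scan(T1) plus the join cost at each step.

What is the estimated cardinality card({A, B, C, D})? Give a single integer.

300000

Tables in S: A(300), B(500), C(400), D(150)
Edges inside S: B-D(d=10), D-A(d=150), A-C(d=20)
numerator = 300 * 500 * 400 * 150 = 9000000000
denominator = 10 * 150 * 20 = 30000
card(S) = 9000000000 / 30000 = 300000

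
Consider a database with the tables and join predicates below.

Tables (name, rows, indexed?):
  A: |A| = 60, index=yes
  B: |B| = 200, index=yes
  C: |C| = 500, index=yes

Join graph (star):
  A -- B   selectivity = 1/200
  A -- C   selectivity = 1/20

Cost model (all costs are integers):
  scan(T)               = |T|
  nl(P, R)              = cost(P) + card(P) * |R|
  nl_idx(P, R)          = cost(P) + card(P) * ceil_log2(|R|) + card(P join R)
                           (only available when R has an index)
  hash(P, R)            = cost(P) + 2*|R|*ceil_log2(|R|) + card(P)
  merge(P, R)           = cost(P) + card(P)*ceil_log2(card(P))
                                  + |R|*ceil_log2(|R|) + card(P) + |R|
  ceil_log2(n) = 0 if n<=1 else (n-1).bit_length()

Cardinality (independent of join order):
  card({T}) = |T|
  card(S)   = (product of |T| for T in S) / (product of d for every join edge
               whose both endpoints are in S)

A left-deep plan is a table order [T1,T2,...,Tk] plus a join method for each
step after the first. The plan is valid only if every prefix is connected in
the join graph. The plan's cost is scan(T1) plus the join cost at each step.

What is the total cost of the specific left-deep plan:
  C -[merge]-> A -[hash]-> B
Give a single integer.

step 1: scan C: cost=500, card=500
step 2: join A via merge
    card(P join A) = 500*60/(20) = 1500
    cost = 500 + 500*9 + 60*6 + 500 + 60 = 5920
step 3: join B via hash
    card(P join B) = 1500*200/(200) = 1500
    cost = 5920 + 2*200*8 + 1500 = 10620

10620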